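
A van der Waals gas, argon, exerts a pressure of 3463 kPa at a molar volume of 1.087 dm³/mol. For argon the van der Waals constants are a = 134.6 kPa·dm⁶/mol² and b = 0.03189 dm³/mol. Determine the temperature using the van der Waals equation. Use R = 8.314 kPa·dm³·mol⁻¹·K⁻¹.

T = (P + a/V_m²)(V_m − b)/R
P + a/V_m² = 3463 + 134.6/(1.087)² = 3576.9 kPa
V_m − b = 1.087 − 0.03189 = 1.0551 dm³/mol
T = (3576.9)(1.0551)/8.314 = 453.9 K

T ≈ 453.9 K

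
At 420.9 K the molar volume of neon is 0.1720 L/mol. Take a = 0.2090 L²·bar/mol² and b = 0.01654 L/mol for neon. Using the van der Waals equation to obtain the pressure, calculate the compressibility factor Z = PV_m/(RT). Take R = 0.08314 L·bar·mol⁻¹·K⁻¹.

P = RT/(V_m − b) − a/V_m² = (0.08314)(420.9)/(0.1720 − 0.01654) − 0.2090/(0.1720)²
  = 34.994/0.15546 − 7.0646 = 225.10 − 7.0646 = 218.04 bar
Z = PV_m/(RT) = (218.04)(0.1720)/((0.08314)(420.9)) = 37.503/34.994 = 1.072

Z ≈ 1.072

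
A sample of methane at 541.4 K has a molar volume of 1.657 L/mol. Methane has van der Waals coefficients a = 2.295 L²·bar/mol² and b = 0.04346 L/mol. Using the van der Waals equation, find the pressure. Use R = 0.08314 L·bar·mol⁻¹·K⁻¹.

P = RT/(V_m − b) − a/V_m²
RT/(V_m − b) = (0.08314)(541.4)/(1.657 − 0.04346) = 45.012/1.6135 = 27.897 bar
a/V_m² = 2.295/(1.657)² = 0.83587 bar
P = 27.897 − 0.83587 = 27.06 bar

P ≈ 27.06 bar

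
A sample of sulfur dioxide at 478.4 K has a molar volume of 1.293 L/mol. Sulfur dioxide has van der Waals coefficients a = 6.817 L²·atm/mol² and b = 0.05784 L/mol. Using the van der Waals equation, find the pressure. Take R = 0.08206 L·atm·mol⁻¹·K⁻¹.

P = RT/(V_m − b) − a/V_m²
RT/(V_m − b) = (0.08206)(478.4)/(1.293 − 0.05784) = 39.258/1.2352 = 31.783 atm
a/V_m² = 6.817/(1.293)² = 4.0775 atm
P = 31.783 − 4.0775 = 27.71 atm

P ≈ 27.71 atm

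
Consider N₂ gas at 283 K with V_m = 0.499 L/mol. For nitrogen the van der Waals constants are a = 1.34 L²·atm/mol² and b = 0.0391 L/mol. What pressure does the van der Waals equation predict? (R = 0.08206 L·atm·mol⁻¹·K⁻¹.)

P ≈ 45.11 atm

P = RT/(V_m − b) − a/V_m²
RT/(V_m − b) = (0.08206)(283)/(0.499 − 0.0391) = 23.223/0.45990 = 50.496 atm
a/V_m² = 1.34/(0.499)² = 5.3815 atm
P = 50.496 − 5.3815 = 45.11 atm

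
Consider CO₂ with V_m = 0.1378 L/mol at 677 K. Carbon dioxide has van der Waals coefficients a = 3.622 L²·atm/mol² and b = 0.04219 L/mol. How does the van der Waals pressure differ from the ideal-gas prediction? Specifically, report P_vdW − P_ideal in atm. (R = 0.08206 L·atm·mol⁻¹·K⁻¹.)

ΔP ≈ -12.84 atm

Ideal: P_ideal = RT/V_m = (0.08206)(677)/0.1378 = 403.154 atm
vdW: P = RT/(V_m − b) − a/V_m² = 55.5546/0.0956100 − 3.622/0.0189888 = 581.054 − 190.744 = 390.310 atm
ΔP = 390.310 − 403.154 = -12.84 atm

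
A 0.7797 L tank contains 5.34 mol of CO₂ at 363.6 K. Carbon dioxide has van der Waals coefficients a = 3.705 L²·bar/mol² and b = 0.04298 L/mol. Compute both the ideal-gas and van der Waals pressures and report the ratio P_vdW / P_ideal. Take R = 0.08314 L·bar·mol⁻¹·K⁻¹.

Ideal: P_ideal = nRT/V = (5.34)(0.08314)(363.6)/0.7797 = 207.037 bar
vdW: P = nRT/(V − nb) − a n²/V² = 161.427/0.550187 − 105.650/0.607932 = 293.404 − 173.786 = 119.618 bar
Ratio = 119.618/207.037 = 0.5778

P_vdW / P_ideal ≈ 0.5778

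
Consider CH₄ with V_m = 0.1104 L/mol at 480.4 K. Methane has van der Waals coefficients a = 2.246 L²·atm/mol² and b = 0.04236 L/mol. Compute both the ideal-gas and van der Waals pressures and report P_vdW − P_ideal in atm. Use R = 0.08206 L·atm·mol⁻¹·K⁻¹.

ΔP ≈ 38.03 atm

Ideal: P_ideal = RT/V_m = (0.08206)(480.4)/0.1104 = 357.080 atm
vdW: P = RT/(V_m − b) − a/V_m² = 39.4216/0.0680400 − 2.246/0.0121882 = 579.389 − 184.277 = 395.112 atm
ΔP = 395.112 − 357.080 = 38.03 atm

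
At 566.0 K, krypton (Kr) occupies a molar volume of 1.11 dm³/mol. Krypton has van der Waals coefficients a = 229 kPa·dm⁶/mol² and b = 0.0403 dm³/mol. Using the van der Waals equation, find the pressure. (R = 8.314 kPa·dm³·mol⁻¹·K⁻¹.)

P = RT/(V_m − b) − a/V_m²
RT/(V_m − b) = (8.314)(566.0)/(1.11 − 0.0403) = 4705.7/1.0697 = 4399.1 kPa
a/V_m² = 229/(1.11)² = 185.86 kPa
P = 4399.1 − 185.86 = 4213 kPa

P ≈ 4213 kPa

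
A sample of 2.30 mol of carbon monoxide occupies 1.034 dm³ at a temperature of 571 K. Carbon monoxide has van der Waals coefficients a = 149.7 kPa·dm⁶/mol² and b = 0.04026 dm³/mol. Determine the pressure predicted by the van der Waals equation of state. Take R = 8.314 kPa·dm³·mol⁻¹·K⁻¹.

P ≈ 10858 kPa

P = nRT/(V − nb) − a n²/V²
nRT/(V − nb) = (2.30)(8.314)(571)/(1.034 − 2.30×0.04026) = 10919/0.94140 = 11599 kPa
a n²/V² = (149.7)(2.30)²/(1.034)² = 740.69 kPa
P = 11599 − 740.69 = 10858 kPa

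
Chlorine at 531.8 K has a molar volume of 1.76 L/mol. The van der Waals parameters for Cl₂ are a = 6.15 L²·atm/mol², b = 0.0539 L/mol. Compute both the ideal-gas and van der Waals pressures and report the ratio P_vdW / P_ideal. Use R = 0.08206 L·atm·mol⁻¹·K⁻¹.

Ideal: P_ideal = RT/V_m = (0.08206)(531.8)/1.76 = 24.7952 atm
vdW: P = RT/(V_m − b) − a/V_m² = 43.6395/1.70610 − 6.15/3.09760 = 25.5785 − 1.98541 = 23.5931 atm
Ratio = 23.5931/24.7952 = 0.9515

P_vdW / P_ideal ≈ 0.9515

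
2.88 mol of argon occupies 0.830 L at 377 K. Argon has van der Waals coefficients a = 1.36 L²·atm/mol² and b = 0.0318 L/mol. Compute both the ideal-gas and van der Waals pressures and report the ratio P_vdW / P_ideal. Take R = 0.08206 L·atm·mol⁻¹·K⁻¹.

Ideal: P_ideal = nRT/V = (2.88)(0.08206)(377)/0.830 = 107.346 atm
vdW: P = nRT/(V − nb) − a n²/V² = 89.0975/0.738416 − 11.2804/0.688900 = 120.660 − 16.3745 = 104.286 atm
Ratio = 104.286/107.346 = 0.9715

P_vdW / P_ideal ≈ 0.9715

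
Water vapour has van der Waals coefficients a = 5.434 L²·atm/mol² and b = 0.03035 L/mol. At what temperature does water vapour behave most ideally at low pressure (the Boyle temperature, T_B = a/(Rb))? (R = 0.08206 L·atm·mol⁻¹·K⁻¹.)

For a van der Waals gas the second virial coefficient B₂ = b − a/(RT) vanishes at T_B = a/(Rb).
T_B = 5.434/(0.08206×0.03035) = 5.434/0.0024905 = 2182 K

T_B ≈ 2182 K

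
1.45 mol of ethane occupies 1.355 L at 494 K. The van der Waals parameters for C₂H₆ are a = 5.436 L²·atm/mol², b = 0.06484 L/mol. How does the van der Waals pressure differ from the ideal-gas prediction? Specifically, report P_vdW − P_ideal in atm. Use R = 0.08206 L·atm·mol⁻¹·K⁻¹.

ΔP ≈ -2.991 atm

Ideal: P_ideal = nRT/V = (1.45)(0.08206)(494)/1.355 = 43.3798 atm
vdW: P = nRT/(V − nb) − a n²/V² = 58.7796/1.26098 − 11.4292/1.83603 = 46.6142 − 6.22495 = 40.3893 atm
ΔP = 40.3893 − 43.3798 = -2.991 atm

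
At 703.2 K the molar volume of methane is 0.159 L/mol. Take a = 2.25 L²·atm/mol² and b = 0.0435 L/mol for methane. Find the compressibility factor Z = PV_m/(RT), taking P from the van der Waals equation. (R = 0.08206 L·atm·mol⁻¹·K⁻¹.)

P = RT/(V_m − b) − a/V_m² = (0.08206)(703.2)/(0.159 − 0.0435) − 2.25/(0.159)²
  = 57.705/0.11550 − 89.000 = 499.61 − 89.000 = 410.61 atm
Z = PV_m/(RT) = (410.61)(0.159)/((0.08206)(703.2)) = 65.287/57.705 = 1.131

Z ≈ 1.131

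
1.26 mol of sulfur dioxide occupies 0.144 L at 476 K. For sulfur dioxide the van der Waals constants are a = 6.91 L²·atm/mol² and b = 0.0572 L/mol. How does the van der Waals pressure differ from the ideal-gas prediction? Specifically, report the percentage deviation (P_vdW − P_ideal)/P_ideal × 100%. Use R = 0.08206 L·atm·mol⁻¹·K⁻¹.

-54.59 %

Ideal: P_ideal = nRT/V = (1.26)(0.08206)(476)/0.144 = 341.780 atm
vdW: P = nRT/(V − nb) − a n²/V² = 49.2163/0.0719280 − 10.9703/0.0207360 = 684.244 − 529.046 = 155.198 atm
% deviation = (155.198 − 341.780)/341.780 × 100% = -54.59%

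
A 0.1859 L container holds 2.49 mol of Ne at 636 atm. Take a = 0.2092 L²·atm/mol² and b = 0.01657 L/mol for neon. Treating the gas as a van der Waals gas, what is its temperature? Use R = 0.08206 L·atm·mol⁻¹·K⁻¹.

T = (P + a n²/V²)(V − nb)/(nR)
P + a n²/V² = 636 + (0.2092)(2.49)²/(0.1859)² = 673.53 atm
V − nb = 0.1859 − (2.49)(0.01657) = 0.14464 L
T = (673.53)(0.14464)/((2.49)(0.08206)) = 476.8 K

T ≈ 476.8 K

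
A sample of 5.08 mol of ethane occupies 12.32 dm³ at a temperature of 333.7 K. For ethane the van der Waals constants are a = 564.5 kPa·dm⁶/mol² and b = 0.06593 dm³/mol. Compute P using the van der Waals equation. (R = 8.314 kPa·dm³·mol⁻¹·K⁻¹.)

P = nRT/(V − nb) − a n²/V²
nRT/(V − nb) = (5.08)(8.314)(333.7)/(12.32 − 5.08×0.06593) = 14094/11.985 = 1176.0 kPa
a n²/V² = (564.5)(5.08)²/(12.32)² = 95.978 kPa
P = 1176.0 − 95.978 = 1080 kPa

P ≈ 1080 kPa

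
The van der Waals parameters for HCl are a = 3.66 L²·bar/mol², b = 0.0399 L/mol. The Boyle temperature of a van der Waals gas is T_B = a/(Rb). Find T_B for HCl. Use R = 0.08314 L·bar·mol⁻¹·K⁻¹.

For a van der Waals gas the second virial coefficient B₂ = b − a/(RT) vanishes at T_B = a/(Rb).
T_B = 3.66/(0.08314×0.0399) = 3.66/0.0033173 = 1103 K

T_B ≈ 1103 K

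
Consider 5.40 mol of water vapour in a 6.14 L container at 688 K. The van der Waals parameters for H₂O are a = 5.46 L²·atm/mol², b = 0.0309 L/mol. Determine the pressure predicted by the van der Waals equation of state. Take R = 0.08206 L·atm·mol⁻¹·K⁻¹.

P ≈ 46.82 atm

P = nRT/(V − nb) − a n²/V²
nRT/(V − nb) = (5.40)(0.08206)(688)/(6.14 − 5.40×0.0309) = 304.87/5.9731 = 51.040 atm
a n²/V² = (5.46)(5.40)²/(6.14)² = 4.2232 atm
P = 51.040 − 4.2232 = 46.82 atm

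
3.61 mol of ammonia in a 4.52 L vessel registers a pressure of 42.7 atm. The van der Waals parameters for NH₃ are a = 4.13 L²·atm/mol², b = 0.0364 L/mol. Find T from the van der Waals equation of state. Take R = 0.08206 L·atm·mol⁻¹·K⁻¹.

T = (P + a n²/V²)(V − nb)/(nR)
P + a n²/V² = 42.7 + (4.13)(3.61)²/(4.52)² = 45.334 atm
V − nb = 4.52 − (3.61)(0.0364) = 4.3886 L
T = (45.334)(4.3886)/((3.61)(0.08206)) = 671.6 K

T ≈ 671.6 K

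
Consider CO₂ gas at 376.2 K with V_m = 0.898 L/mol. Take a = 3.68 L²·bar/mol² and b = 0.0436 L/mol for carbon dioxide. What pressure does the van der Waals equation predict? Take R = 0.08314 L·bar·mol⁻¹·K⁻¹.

P = RT/(V_m − b) − a/V_m²
RT/(V_m − b) = (0.08314)(376.2)/(0.898 − 0.0436) = 31.277/0.85440 = 36.607 bar
a/V_m² = 3.68/(0.898)² = 4.5635 bar
P = 36.607 − 4.5635 = 32.04 bar

P ≈ 32.04 bar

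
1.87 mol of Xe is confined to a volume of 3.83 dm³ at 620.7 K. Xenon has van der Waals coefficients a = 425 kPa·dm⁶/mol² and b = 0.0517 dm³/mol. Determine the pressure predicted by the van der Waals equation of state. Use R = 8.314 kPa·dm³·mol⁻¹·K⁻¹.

P ≈ 2484 kPa

P = nRT/(V − nb) − a n²/V²
nRT/(V − nb) = (1.87)(8.314)(620.7)/(3.83 − 1.87×0.0517) = 9650.1/3.7333 = 2584.9 kPa
a n²/V² = (425)(1.87)²/(3.83)² = 101.32 kPa
P = 2584.9 − 101.32 = 2484 kPa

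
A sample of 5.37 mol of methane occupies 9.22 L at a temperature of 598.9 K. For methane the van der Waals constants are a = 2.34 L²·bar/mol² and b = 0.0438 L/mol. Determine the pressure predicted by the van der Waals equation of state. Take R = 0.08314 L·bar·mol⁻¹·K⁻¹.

P ≈ 28.97 bar

P = nRT/(V − nb) − a n²/V²
nRT/(V − nb) = (5.37)(0.08314)(598.9)/(9.22 − 5.37×0.0438) = 267.39/8.9848 = 29.760 bar
a n²/V² = (2.34)(5.37)²/(9.22)² = 0.79378 bar
P = 29.760 − 0.79378 = 28.97 bar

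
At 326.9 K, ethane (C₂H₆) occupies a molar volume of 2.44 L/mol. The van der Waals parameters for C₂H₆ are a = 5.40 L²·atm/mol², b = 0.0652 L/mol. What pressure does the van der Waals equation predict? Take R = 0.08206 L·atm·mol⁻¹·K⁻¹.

P = RT/(V_m − b) − a/V_m²
RT/(V_m − b) = (0.08206)(326.9)/(2.44 − 0.0652) = 26.825/2.3748 = 11.296 atm
a/V_m² = 5.40/(2.44)² = 0.90701 atm
P = 11.296 − 0.90701 = 10.39 atm

P ≈ 10.39 atm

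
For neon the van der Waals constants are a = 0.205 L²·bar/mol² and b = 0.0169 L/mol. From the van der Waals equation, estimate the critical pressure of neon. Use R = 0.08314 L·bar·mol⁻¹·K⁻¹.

For a van der Waals gas, P_c = a/(27b²).
P_c = 0.205/(27×(0.0169)²) = 0.205/0.0077115 = 26.58 bar

P_c ≈ 26.58 bar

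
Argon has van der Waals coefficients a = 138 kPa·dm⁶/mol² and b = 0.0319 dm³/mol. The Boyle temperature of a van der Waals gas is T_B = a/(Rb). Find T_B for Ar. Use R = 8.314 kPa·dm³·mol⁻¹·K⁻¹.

T_B ≈ 520.3 K

For a van der Waals gas the second virial coefficient B₂ = b − a/(RT) vanishes at T_B = a/(Rb).
T_B = 138/(8.314×0.0319) = 138/0.26522 = 520.3 K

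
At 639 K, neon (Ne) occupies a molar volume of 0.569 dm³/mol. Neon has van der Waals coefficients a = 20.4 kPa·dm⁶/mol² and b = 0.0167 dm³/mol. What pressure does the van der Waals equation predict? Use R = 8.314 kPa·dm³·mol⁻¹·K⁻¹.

P ≈ 9556 kPa

P = RT/(V_m − b) − a/V_m²
RT/(V_m − b) = (8.314)(639)/(0.569 − 0.0167) = 5312.6/0.55230 = 9619.0 kPa
a/V_m² = 20.4/(0.569)² = 63.009 kPa
P = 9619.0 − 63.009 = 9556 kPa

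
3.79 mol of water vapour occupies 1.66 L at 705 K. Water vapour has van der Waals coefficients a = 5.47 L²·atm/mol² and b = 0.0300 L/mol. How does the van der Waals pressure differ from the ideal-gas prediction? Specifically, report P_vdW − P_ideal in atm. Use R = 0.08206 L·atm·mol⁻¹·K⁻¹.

Ideal: P_ideal = nRT/V = (3.79)(0.08206)(705)/1.66 = 132.084 atm
vdW: P = nRT/(V − nb) − a n²/V² = 219.260/1.54630 − 78.5716/2.75560 = 141.797 − 28.5134 = 113.284 atm
ΔP = 113.284 − 132.084 = -18.80 atm

ΔP ≈ -18.80 atm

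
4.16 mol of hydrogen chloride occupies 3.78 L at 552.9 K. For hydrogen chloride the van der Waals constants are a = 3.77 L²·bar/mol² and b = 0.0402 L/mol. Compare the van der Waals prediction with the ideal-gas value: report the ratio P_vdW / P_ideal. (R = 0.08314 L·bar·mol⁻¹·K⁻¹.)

Ideal: P_ideal = nRT/V = (4.16)(0.08314)(552.9)/3.78 = 50.5892 bar
vdW: P = nRT/(V − nb) − a n²/V² = 191.227/3.61277 − 65.2421/14.2884 = 52.9309 − 4.56609 = 48.3648 bar
Ratio = 48.3648/50.5892 = 0.9560

P_vdW / P_ideal ≈ 0.9560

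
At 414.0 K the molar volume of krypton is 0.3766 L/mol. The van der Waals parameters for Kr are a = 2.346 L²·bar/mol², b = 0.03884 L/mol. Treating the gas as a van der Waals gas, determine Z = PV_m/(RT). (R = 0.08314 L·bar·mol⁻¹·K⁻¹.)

P = RT/(V_m − b) − a/V_m² = (0.08314)(414.0)/(0.3766 − 0.03884) − 2.346/(0.3766)²
  = 34.420/0.33776 − 16.541 = 101.91 − 16.541 = 85.37 bar
Z = PV_m/(RT) = (85.37)(0.3766)/((0.08314)(414.0)) = 32.150/34.420 = 0.9340

Z ≈ 0.9340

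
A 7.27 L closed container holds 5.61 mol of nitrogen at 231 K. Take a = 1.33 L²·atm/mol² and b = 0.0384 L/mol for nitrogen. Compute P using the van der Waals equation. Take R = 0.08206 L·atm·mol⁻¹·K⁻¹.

P = nRT/(V − nb) − a n²/V²
nRT/(V − nb) = (5.61)(0.08206)(231)/(7.27 − 5.61×0.0384) = 106.34/7.0546 = 15.074 atm
a n²/V² = (1.33)(5.61)²/(7.27)² = 0.79197 atm
P = 15.074 − 0.79197 = 14.28 atm

P ≈ 14.28 atm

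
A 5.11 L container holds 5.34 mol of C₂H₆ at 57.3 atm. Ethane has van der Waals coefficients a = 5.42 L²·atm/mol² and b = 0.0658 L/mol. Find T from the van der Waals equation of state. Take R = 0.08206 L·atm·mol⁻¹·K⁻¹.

T ≈ 686.5 K

T = (P + a n²/V²)(V − nb)/(nR)
P + a n²/V² = 57.3 + (5.42)(5.34)²/(5.11)² = 63.219 atm
V − nb = 5.11 − (5.34)(0.0658) = 4.7586 L
T = (63.219)(4.7586)/((5.34)(0.08206)) = 686.5 K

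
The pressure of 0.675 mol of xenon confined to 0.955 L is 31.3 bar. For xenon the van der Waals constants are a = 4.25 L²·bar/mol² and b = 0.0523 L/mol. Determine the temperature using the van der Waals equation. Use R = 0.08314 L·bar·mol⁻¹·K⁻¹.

T ≈ 547.7 K

T = (P + a n²/V²)(V − nb)/(nR)
P + a n²/V² = 31.3 + (4.25)(0.675)²/(0.955)² = 33.423 bar
V − nb = 0.955 − (0.675)(0.0523) = 0.91970 L
T = (33.423)(0.91970)/((0.675)(0.08314)) = 547.7 K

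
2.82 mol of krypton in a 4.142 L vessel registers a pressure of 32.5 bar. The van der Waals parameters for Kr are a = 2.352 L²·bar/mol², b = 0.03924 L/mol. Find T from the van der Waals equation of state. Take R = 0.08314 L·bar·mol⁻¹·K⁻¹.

T = (P + a n²/V²)(V − nb)/(nR)
P + a n²/V² = 32.5 + (2.352)(2.82)²/(4.142)² = 33.590 bar
V − nb = 4.142 − (2.82)(0.03924) = 4.0313 L
T = (33.590)(4.0313)/((2.82)(0.08314)) = 577.6 K

T ≈ 577.6 K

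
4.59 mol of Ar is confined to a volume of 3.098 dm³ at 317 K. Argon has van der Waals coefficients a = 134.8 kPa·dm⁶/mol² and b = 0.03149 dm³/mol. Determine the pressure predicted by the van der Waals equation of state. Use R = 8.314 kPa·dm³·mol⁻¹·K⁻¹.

P = nRT/(V − nb) − a n²/V²
nRT/(V − nb) = (4.59)(8.314)(317)/(3.098 − 4.59×0.03149) = 12097/2.9535 = 4095.8 kPa
a n²/V² = (134.8)(4.59)²/(3.098)² = 295.91 kPa
P = 4095.8 − 295.91 = 3800 kPa

P ≈ 3800 kPa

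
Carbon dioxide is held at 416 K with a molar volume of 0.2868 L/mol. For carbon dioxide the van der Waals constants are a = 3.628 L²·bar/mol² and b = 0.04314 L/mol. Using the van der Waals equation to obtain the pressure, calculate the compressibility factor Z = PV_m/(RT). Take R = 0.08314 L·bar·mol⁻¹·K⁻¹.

Z ≈ 0.8113

P = RT/(V_m − b) − a/V_m² = (0.08314)(416)/(0.2868 − 0.04314) − 3.628/(0.2868)²
  = 34.586/0.24366 − 44.107 = 141.94 − 44.107 = 97.83 bar
Z = PV_m/(RT) = (97.83)(0.2868)/((0.08314)(416)) = 28.058/34.586 = 0.8113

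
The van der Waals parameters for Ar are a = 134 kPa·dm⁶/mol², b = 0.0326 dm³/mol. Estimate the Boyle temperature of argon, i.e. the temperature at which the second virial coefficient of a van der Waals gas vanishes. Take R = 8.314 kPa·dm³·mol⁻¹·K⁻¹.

For a van der Waals gas the second virial coefficient B₂ = b − a/(RT) vanishes at T_B = a/(Rb).
T_B = 134/(8.314×0.0326) = 134/0.27104 = 494.4 K

T_B ≈ 494.4 K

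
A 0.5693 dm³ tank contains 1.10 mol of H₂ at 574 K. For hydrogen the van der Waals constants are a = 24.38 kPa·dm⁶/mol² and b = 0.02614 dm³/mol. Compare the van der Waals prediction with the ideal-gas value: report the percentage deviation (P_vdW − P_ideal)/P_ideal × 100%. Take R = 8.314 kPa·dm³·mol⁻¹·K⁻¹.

Ideal: P_ideal = nRT/V = (1.10)(8.314)(574)/0.5693 = 9220.90 kPa
vdW: P = nRT/(V − nb) − a n²/V² = 5249.46/0.540546 − 29.4998/0.324102 = 9711.40 − 91.0201 = 9620.38 kPa
% deviation = (9620.38 − 9220.90)/9220.90 × 100% = 4.33%

4.33 %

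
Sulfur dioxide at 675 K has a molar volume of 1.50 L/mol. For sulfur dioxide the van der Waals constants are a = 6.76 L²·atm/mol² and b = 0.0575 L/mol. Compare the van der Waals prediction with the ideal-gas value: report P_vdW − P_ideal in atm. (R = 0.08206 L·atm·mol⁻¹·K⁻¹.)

Ideal: P_ideal = RT/V_m = (0.08206)(675)/1.50 = 36.9270 atm
vdW: P = RT/(V_m − b) − a/V_m² = 55.3905/1.44250 − 6.76/2.25000 = 38.3990 − 3.00444 = 35.3946 atm
ΔP = 35.3946 − 36.9270 = -1.532 atm

ΔP ≈ -1.532 atm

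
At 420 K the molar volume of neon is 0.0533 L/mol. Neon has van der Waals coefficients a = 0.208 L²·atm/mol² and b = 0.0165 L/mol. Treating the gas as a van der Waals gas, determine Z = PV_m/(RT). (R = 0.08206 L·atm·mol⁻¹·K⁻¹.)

P = RT/(V_m − b) − a/V_m² = (0.08206)(420)/(0.0533 − 0.0165) − 0.208/(0.0533)²
  = 34.465/0.036800 − 73.216 = 936.55 − 73.216 = 863.33 atm
Z = PV_m/(RT) = (863.33)(0.0533)/((0.08206)(420)) = 46.015/34.465 = 1.335

Z ≈ 1.335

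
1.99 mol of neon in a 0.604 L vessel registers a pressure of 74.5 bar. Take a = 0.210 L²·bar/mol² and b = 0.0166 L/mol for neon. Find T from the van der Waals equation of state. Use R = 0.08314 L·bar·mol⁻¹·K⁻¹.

T = (P + a n²/V²)(V − nb)/(nR)
P + a n²/V² = 74.5 + (0.210)(1.99)²/(0.604)² = 76.780 bar
V − nb = 0.604 − (1.99)(0.0166) = 0.57097 L
T = (76.780)(0.57097)/((1.99)(0.08314)) = 265.0 K

T ≈ 265.0 K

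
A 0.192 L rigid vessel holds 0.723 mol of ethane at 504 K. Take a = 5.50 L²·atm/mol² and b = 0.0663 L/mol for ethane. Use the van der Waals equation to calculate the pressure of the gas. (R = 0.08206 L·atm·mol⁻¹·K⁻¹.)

P = nRT/(V − nb) − a n²/V²
nRT/(V − nb) = (0.723)(0.08206)(504)/(0.192 − 0.723×0.0663) = 29.902/0.14407 = 207.55 atm
a n²/V² = (5.50)(0.723)²/(0.192)² = 77.990 atm
P = 207.55 − 77.990 = 129.6 atm

P ≈ 129.6 atm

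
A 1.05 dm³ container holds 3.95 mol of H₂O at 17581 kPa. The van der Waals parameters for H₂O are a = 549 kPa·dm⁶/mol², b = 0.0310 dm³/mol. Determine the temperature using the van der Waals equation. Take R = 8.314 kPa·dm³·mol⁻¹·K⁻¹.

T = (P + a n²/V²)(V − nb)/(nR)
P + a n²/V² = 17581 + (549)(3.95)²/(1.05)² = 25350 kPa
V − nb = 1.05 − (3.95)(0.0310) = 0.92755 dm³
T = (25350)(0.92755)/((3.95)(8.314)) = 716.0 K

T ≈ 716.0 K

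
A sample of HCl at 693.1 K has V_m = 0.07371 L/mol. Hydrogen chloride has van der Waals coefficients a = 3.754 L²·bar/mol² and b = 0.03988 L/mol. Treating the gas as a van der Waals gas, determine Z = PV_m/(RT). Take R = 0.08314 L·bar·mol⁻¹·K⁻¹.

P = RT/(V_m − b) − a/V_m² = (0.08314)(693.1)/(0.07371 − 0.03988) − 3.754/(0.07371)²
  = 57.624/0.033830 − 690.94 = 1703.3 − 690.94 = 1012.4 bar
Z = PV_m/(RT) = (1012.4)(0.07371)/((0.08314)(693.1)) = 74.624/57.624 = 1.295

Z ≈ 1.295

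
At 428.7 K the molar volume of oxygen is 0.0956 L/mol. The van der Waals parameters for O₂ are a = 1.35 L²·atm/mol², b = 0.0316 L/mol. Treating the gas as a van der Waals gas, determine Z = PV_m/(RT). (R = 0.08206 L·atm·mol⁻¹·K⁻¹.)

Z ≈ 1.092

P = RT/(V_m − b) − a/V_m² = (0.08206)(428.7)/(0.0956 − 0.0316) − 1.35/(0.0956)²
  = 35.179/0.064000 − 147.71 = 549.67 − 147.71 = 401.96 atm
Z = PV_m/(RT) = (401.96)(0.0956)/((0.08206)(428.7)) = 38.427/35.179 = 1.092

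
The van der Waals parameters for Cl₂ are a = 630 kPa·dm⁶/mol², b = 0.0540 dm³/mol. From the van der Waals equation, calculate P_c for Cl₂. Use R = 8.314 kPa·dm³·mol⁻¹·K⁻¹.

P_c ≈ 8002 kPa

For a van der Waals gas, P_c = a/(27b²).
P_c = 630/(27×(0.0540)²) = 630/0.078732 = 8002 kPa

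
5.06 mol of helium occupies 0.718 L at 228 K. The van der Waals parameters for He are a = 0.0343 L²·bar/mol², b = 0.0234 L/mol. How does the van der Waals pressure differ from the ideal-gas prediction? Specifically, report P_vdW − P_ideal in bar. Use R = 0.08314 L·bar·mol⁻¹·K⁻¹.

ΔP ≈ 24.68 bar

Ideal: P_ideal = nRT/V = (5.06)(0.08314)(228)/0.718 = 133.589 bar
vdW: P = nRT/(V − nb) − a n²/V² = 95.9170/0.599596 − 0.878203/0.515524 = 159.969 − 1.70352 = 158.265 bar
ΔP = 158.265 − 133.589 = 24.68 bar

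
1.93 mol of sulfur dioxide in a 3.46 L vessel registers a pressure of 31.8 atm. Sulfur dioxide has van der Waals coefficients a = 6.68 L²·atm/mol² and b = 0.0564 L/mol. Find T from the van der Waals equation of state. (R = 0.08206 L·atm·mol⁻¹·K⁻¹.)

T ≈ 716.8 K

T = (P + a n²/V²)(V − nb)/(nR)
P + a n²/V² = 31.8 + (6.68)(1.93)²/(3.46)² = 33.878 atm
V − nb = 3.46 − (1.93)(0.0564) = 3.3511 L
T = (33.878)(3.3511)/((1.93)(0.08206)) = 716.8 K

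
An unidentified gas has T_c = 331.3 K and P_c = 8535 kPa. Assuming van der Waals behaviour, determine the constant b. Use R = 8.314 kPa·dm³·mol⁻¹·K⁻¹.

b ≈ 0.04034 dm³/mol

From T_c = 8a/(27Rb) and P_c = a/(27b²): b = R T_c/(8 P_c).
b = (8.314)(331.3)/(8×8535) = 2754.4/68280 = 0.04034 dm³/mol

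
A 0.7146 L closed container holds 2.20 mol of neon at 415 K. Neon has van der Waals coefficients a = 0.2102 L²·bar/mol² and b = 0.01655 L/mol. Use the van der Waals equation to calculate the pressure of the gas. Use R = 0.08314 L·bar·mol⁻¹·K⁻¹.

P = nRT/(V − nb) − a n²/V²
nRT/(V − nb) = (2.20)(0.08314)(415)/(0.7146 − 2.20×0.01655) = 75.907/0.67819 = 111.93 bar
a n²/V² = (0.2102)(2.20)²/(0.7146)² = 1.9923 bar
P = 111.93 − 1.9923 = 109.9 bar

P ≈ 109.9 bar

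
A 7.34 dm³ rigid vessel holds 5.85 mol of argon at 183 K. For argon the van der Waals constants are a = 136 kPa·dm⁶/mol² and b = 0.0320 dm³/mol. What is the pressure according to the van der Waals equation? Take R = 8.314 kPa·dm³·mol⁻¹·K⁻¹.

P = nRT/(V − nb) − a n²/V²
nRT/(V − nb) = (5.85)(8.314)(183)/(7.34 − 5.85×0.0320) = 8900.6/7.1528 = 1244.4 kPa
a n²/V² = (136)(5.85)²/(7.34)² = 86.389 kPa
P = 1244.4 − 86.389 = 1158 kPa

P ≈ 1158 kPa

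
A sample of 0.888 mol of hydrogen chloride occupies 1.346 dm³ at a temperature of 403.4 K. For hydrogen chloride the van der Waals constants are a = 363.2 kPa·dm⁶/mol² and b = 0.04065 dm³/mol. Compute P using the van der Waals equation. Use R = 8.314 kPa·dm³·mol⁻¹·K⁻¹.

P = nRT/(V − nb) − a n²/V²
nRT/(V − nb) = (0.888)(8.314)(403.4)/(1.346 − 0.888×0.04065) = 2978.2/1.3099 = 2273.6 kPa
a n²/V² = (363.2)(0.888)²/(1.346)² = 158.08 kPa
P = 2273.6 − 158.08 = 2116 kPa

P ≈ 2116 kPa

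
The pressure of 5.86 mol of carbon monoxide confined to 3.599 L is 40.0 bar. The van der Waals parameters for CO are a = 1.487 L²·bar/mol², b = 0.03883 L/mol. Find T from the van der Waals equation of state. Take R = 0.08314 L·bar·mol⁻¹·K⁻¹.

T ≈ 304.1 K

T = (P + a n²/V²)(V − nb)/(nR)
P + a n²/V² = 40.0 + (1.487)(5.86)²/(3.599)² = 43.942 bar
V − nb = 3.599 − (5.86)(0.03883) = 3.3715 L
T = (43.942)(3.3715)/((5.86)(0.08314)) = 304.1 K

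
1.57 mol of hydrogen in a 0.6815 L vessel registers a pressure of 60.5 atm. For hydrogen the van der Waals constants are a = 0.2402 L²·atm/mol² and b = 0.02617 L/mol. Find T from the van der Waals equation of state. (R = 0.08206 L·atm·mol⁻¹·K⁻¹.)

T ≈ 307.1 K

T = (P + a n²/V²)(V − nb)/(nR)
P + a n²/V² = 60.5 + (0.2402)(1.57)²/(0.6815)² = 61.775 atm
V − nb = 0.6815 − (1.57)(0.02617) = 0.64041 L
T = (61.775)(0.64041)/((1.57)(0.08206)) = 307.1 K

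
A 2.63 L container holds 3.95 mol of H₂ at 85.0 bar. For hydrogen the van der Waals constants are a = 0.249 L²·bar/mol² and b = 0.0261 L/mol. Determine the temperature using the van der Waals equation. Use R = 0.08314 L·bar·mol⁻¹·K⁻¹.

T ≈ 658.4 K

T = (P + a n²/V²)(V − nb)/(nR)
P + a n²/V² = 85.0 + (0.249)(3.95)²/(2.63)² = 85.562 bar
V − nb = 2.63 − (3.95)(0.0261) = 2.5269 L
T = (85.562)(2.5269)/((3.95)(0.08314)) = 658.4 K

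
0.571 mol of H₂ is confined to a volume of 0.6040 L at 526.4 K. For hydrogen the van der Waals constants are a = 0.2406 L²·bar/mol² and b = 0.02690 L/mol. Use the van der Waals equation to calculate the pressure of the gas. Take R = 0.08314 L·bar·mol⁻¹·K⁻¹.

P ≈ 42.24 bar

P = nRT/(V − nb) − a n²/V²
nRT/(V − nb) = (0.571)(0.08314)(526.4)/(0.6040 − 0.571×0.02690) = 24.990/0.58864 = 42.454 bar
a n²/V² = (0.2406)(0.571)²/(0.6040)² = 0.21503 bar
P = 42.454 − 0.21503 = 42.24 bar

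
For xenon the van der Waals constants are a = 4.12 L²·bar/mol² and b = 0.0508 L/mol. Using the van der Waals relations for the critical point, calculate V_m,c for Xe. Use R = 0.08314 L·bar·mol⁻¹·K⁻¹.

For a van der Waals gas, V_m,c = 3b.
V_m,c = 3×0.0508 = 0.1524 L/mol

V_m,c ≈ 0.1524 L/mol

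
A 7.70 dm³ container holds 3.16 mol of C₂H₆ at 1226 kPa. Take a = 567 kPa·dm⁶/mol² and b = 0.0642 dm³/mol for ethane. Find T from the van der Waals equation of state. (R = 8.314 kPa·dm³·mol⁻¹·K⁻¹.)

T = (P + a n²/V²)(V − nb)/(nR)
P + a n²/V² = 1226 + (567)(3.16)²/(7.70)² = 1321.5 kPa
V − nb = 7.70 − (3.16)(0.0642) = 7.4971 dm³
T = (1321.5)(7.4971)/((3.16)(8.314)) = 377.1 K

T ≈ 377.1 K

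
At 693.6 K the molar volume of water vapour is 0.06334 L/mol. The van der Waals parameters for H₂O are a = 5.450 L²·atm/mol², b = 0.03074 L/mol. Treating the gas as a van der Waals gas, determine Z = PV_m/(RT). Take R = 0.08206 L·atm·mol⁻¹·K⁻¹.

Z ≈ 0.4312

P = RT/(V_m − b) − a/V_m² = (0.08206)(693.6)/(0.06334 − 0.03074) − 5.450/(0.06334)²
  = 56.917/0.032600 − 1358.4 = 1745.9 − 1358.4 = 387.5 atm
Z = PV_m/(RT) = (387.5)(0.06334)/((0.08206)(693.6)) = 24.544/56.917 = 0.4312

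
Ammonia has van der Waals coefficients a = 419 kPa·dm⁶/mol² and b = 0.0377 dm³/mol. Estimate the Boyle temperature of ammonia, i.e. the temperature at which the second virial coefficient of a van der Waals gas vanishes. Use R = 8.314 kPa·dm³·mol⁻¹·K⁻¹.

T_B ≈ 1337 K

For a van der Waals gas the second virial coefficient B₂ = b − a/(RT) vanishes at T_B = a/(Rb).
T_B = 419/(8.314×0.0377) = 419/0.31344 = 1337 K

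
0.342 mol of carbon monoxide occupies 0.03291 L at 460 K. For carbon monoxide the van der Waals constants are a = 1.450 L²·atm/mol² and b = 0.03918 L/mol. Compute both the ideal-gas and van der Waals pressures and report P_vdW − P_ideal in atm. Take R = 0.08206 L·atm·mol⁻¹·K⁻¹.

ΔP ≈ 112.8 atm

Ideal: P_ideal = nRT/V = (0.342)(0.08206)(460)/0.03291 = 392.272 atm
vdW: P = nRT/(V − nb) − a n²/V² = 12.9097/0.0195104 − 0.169598/0.00108307 = 661.683 − 156.590 = 505.093 atm
ΔP = 505.093 − 392.272 = 112.8 atm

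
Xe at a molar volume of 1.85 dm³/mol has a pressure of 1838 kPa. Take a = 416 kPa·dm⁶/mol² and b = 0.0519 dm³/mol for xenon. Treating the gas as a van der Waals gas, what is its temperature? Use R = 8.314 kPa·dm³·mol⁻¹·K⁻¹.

T = (P + a/V_m²)(V_m − b)/R
P + a/V_m² = 1838 + 416/(1.85)² = 1959.5 kPa
V_m − b = 1.85 − 0.0519 = 1.7981 dm³/mol
T = (1959.5)(1.7981)/8.314 = 423.8 K

T ≈ 423.8 K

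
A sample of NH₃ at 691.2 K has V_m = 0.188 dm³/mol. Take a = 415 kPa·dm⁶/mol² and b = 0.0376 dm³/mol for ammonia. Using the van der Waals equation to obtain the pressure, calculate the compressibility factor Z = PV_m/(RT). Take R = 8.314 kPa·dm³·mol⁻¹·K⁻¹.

P = RT/(V_m − b) − a/V_m² = (8.314)(691.2)/(0.188 − 0.0376) − 415/(0.188)²
  = 5746.6/0.15040 − 11742 = 38209 − 11742 = 26467 kPa
Z = PV_m/(RT) = (26467)(0.188)/((8.314)(691.2)) = 4975.8/5746.6 = 0.8659

Z ≈ 0.8659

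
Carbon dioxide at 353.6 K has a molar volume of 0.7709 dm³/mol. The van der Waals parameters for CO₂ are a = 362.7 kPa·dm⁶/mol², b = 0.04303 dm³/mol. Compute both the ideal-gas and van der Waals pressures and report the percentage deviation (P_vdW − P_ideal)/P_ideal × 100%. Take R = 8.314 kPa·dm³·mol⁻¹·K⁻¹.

-10.09 %

Ideal: P_ideal = RT/V_m = (8.314)(353.6)/0.7709 = 3813.50 kPa
vdW: P = RT/(V_m − b) − a/V_m² = 2939.83/0.727870 − 362.7/0.594287 = 4038.95 − 610.311 = 3428.64 kPa
% deviation = (3428.64 − 3813.50)/3813.50 × 100% = -10.09%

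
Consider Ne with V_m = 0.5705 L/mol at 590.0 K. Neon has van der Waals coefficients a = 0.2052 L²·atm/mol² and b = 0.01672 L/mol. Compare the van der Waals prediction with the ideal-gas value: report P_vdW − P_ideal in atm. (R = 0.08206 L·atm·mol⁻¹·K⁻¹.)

Ideal: P_ideal = RT/V_m = (0.08206)(590.0)/0.5705 = 84.8649 atm
vdW: P = RT/(V_m − b) − a/V_m² = 48.4154/0.553780 − 0.2052/0.325470 = 87.4271 − 0.630473 = 86.7966 atm
ΔP = 86.7966 − 84.8649 = 1.932 atm

ΔP ≈ 1.932 atm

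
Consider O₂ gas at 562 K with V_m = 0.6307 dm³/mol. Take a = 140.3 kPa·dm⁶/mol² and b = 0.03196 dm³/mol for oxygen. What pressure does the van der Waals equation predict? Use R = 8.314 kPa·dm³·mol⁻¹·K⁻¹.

P ≈ 7451 kPa

P = RT/(V_m − b) − a/V_m²
RT/(V_m − b) = (8.314)(562)/(0.6307 − 0.03196) = 4672.5/0.59874 = 7803.9 kPa
a/V_m² = 140.3/(0.6307)² = 352.71 kPa
P = 7803.9 − 352.71 = 7451 kPa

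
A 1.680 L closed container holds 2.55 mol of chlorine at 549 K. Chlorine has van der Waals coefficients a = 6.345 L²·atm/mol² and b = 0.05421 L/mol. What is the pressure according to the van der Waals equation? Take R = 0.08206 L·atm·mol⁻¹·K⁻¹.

P ≈ 59.89 atm

P = nRT/(V − nb) − a n²/V²
nRT/(V − nb) = (2.55)(0.08206)(549)/(1.680 − 2.55×0.05421) = 114.88/1.5418 = 74.510 atm
a n²/V² = (6.345)(2.55)²/(1.680)² = 14.618 atm
P = 74.510 − 14.618 = 59.89 atm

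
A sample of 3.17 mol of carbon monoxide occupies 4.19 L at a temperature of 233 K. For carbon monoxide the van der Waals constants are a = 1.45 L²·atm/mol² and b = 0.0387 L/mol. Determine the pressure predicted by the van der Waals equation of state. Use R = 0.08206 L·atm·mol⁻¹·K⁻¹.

P ≈ 14.07 atm

P = nRT/(V − nb) − a n²/V²
nRT/(V − nb) = (3.17)(0.08206)(233)/(4.19 − 3.17×0.0387) = 60.610/4.0673 = 14.902 atm
a n²/V² = (1.45)(3.17)²/(4.19)² = 0.82996 atm
P = 14.902 − 0.82996 = 14.07 atm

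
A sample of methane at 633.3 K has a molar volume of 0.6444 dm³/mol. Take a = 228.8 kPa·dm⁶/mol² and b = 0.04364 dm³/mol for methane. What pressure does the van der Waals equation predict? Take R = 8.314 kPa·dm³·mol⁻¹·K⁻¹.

P ≈ 8213 kPa

P = RT/(V_m − b) − a/V_m²
RT/(V_m − b) = (8.314)(633.3)/(0.6444 − 0.04364) = 5265.3/0.60076 = 8764.4 kPa
a/V_m² = 228.8/(0.6444)² = 550.99 kPa
P = 8764.4 − 550.99 = 8213 kPa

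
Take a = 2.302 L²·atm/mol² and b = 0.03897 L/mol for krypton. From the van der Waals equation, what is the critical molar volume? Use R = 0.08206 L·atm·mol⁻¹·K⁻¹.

For a van der Waals gas, V_m,c = 3b.
V_m,c = 3×0.03897 = 0.1169 L/mol

V_m,c ≈ 0.1169 L/mol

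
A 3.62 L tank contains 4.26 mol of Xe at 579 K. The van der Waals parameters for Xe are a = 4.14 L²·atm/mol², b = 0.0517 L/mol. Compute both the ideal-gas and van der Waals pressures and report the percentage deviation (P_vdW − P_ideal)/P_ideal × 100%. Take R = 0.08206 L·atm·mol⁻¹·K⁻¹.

Ideal: P_ideal = nRT/V = (4.26)(0.08206)(579)/3.62 = 55.9128 atm
vdW: P = nRT/(V − nb) − a n²/V² = 202.404/3.39976 − 75.1311/13.1044 = 59.5348 − 5.73327 = 53.8015 atm
% deviation = (53.8015 − 55.9128)/55.9128 × 100% = -3.78%

-3.78 %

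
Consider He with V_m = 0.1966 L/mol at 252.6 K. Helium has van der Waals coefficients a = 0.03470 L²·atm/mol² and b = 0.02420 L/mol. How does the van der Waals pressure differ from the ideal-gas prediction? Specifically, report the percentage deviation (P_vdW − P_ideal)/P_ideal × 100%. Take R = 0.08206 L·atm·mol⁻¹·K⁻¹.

13.19 %

Ideal: P_ideal = RT/V_m = (0.08206)(252.6)/0.1966 = 105.434 atm
vdW: P = RT/(V_m − b) − a/V_m² = 20.7284/0.172400 − 0.03470/0.0386516 = 120.234 − 0.897764 = 119.336 atm
% deviation = (119.336 − 105.434)/105.434 × 100% = 13.19%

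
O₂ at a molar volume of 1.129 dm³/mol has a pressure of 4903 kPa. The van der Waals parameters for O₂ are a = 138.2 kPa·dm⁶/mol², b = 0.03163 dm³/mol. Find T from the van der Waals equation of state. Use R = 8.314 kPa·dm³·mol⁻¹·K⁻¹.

T = (P + a/V_m²)(V_m − b)/R
P + a/V_m² = 4903 + 138.2/(1.129)² = 5011.4 kPa
V_m − b = 1.129 − 0.03163 = 1.0974 dm³/mol
T = (5011.4)(1.0974)/8.314 = 661.5 K

T ≈ 661.5 K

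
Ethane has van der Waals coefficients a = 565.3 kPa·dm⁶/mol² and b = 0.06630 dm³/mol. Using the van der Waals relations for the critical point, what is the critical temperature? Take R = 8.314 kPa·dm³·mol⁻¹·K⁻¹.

T_c ≈ 303.9 K

For a van der Waals gas, T_c = 8a/(27Rb).
T_c = 8×565.3/(27×8.314×0.06630) = 4522.4/14.883 = 303.9 K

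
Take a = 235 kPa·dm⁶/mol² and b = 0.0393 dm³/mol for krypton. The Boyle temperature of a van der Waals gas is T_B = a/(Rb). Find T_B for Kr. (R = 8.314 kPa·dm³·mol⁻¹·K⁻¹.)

For a van der Waals gas the second virial coefficient B₂ = b − a/(RT) vanishes at T_B = a/(Rb).
T_B = 235/(8.314×0.0393) = 235/0.32674 = 719.2 K

T_B ≈ 719.2 K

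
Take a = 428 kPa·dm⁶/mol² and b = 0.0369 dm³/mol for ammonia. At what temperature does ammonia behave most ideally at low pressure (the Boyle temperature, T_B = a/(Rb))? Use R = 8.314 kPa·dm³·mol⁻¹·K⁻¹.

For a van der Waals gas the second virial coefficient B₂ = b − a/(RT) vanishes at T_B = a/(Rb).
T_B = 428/(8.314×0.0369) = 428/0.30679 = 1395 K

T_B ≈ 1395 K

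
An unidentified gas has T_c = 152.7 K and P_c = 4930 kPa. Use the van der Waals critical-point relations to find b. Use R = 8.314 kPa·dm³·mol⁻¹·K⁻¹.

From T_c = 8a/(27Rb) and P_c = a/(27b²): b = R T_c/(8 P_c).
b = (8.314)(152.7)/(8×4930) = 1269.5/39440 = 0.03219 dm³/mol

b ≈ 0.03219 dm³/mol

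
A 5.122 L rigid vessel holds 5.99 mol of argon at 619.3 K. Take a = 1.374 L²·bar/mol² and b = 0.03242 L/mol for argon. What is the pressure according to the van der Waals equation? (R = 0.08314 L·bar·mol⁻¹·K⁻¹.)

P ≈ 60.71 bar

P = nRT/(V − nb) − a n²/V²
nRT/(V − nb) = (5.99)(0.08314)(619.3)/(5.122 − 5.99×0.03242) = 308.42/4.9278 = 62.588 bar
a n²/V² = (1.374)(5.99)²/(5.122)² = 1.8791 bar
P = 62.588 − 1.8791 = 60.71 bar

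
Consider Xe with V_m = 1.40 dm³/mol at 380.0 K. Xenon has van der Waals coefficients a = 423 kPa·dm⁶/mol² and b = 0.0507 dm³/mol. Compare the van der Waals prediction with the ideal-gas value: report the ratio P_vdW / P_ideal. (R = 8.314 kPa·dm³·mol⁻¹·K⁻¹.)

Ideal: P_ideal = RT/V_m = (8.314)(380.0)/1.40 = 2256.66 kPa
vdW: P = RT/(V_m − b) − a/V_m² = 3159.32/1.34930 − 423/1.96000 = 2341.45 − 215.816 = 2125.63 kPa
Ratio = 2125.63/2256.66 = 0.9419

P_vdW / P_ideal ≈ 0.9419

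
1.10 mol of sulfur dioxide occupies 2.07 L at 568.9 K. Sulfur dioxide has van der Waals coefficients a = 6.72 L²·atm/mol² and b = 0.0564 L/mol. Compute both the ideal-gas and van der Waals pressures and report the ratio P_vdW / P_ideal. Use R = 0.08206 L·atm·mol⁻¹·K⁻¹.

Ideal: P_ideal = nRT/V = (1.10)(0.08206)(568.9)/2.07 = 24.8079 atm
vdW: P = nRT/(V − nb) − a n²/V² = 51.3523/2.00796 − 8.13120/4.28490 = 25.5744 − 1.89764 = 23.6768 atm
Ratio = 23.6768/24.8079 = 0.9544

P_vdW / P_ideal ≈ 0.9544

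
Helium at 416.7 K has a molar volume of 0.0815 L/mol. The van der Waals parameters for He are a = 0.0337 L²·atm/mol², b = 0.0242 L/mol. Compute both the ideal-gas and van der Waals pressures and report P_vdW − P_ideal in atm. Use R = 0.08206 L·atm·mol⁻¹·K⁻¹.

Ideal: P_ideal = RT/V_m = (0.08206)(416.7)/0.0815 = 419.563 atm
vdW: P = RT/(V_m − b) − a/V_m² = 34.1944/0.0573000 − 0.0337/0.00664225 = 596.761 − 5.07358 = 591.687 atm
ΔP = 591.687 − 419.563 = 172.1 atm

ΔP ≈ 172.1 atm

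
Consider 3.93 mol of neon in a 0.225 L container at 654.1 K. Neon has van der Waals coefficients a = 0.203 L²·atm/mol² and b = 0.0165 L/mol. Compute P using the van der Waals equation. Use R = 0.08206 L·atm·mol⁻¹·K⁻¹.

P ≈ 1255 atm

P = nRT/(V − nb) − a n²/V²
nRT/(V − nb) = (3.93)(0.08206)(654.1)/(0.225 − 3.93×0.0165) = 210.94/0.16016 = 1317.1 atm
a n²/V² = (0.203)(3.93)²/(0.225)² = 61.932 atm
P = 1317.1 − 61.932 = 1255 atm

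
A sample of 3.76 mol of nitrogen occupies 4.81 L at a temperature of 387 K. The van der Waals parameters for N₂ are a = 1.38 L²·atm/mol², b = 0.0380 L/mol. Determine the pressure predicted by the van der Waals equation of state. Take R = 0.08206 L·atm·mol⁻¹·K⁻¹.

P ≈ 24.74 atm

P = nRT/(V − nb) − a n²/V²
nRT/(V − nb) = (3.76)(0.08206)(387)/(4.81 − 3.76×0.0380) = 119.41/4.6671 = 25.585 atm
a n²/V² = (1.38)(3.76)²/(4.81)² = 0.84327 atm
P = 25.585 − 0.84327 = 24.74 atm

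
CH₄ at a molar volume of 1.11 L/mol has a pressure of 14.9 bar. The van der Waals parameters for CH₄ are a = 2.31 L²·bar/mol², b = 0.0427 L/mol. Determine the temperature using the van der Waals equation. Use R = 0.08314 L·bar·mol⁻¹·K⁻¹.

T = (P + a/V_m²)(V_m − b)/R
P + a/V_m² = 14.9 + 2.31/(1.11)² = 16.775 bar
V_m − b = 1.11 − 0.0427 = 1.0673 L/mol
T = (16.775)(1.0673)/0.08314 = 215.3 K

T ≈ 215.3 K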